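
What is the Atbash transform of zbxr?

z(25) → a(0)
b(1) → y(24)
x(23) → c(2)
r(17) → i(8)

ayci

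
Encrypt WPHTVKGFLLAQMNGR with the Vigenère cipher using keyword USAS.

Repeat the key across the message: USASUSASUSASUSAS
W(22)+U(20): 42≡16 → Q
P(15)+S(18): 33≡7 → H
H(7)+A(0): 7 → H
T(19)+S(18): 37≡11 → L
V(21)+U(20): 41≡15 → P
K(10)+S(18): 28≡2 → C
G(6)+A(0): 6 → G
F(5)+S(18): 23 → X
L(11)+U(20): 31≡5 → F
L(11)+S(18): 29≡3 → D
A(0)+A(0): 0 → A
Q(16)+S(18): 34≡8 → I
M(12)+U(20): 32≡6 → G
N(13)+S(18): 31≡5 → F
G(6)+A(0): 6 → G
R(17)+S(18): 35≡9 → J

QHHLPCGXFDAIGFGJ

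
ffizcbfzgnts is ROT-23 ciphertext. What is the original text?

iilcfeicjqwv

f(5): 5−23=-18≡8 → i
f(5): 5−23=-18≡8 → i
i(8): 8−23=-15≡11 → l
z(25): 25−23=2 → c
c(2): 2−23=-21≡5 → f
b(1): 1−23=-22≡4 → e
f(5): 5−23=-18≡8 → i
z(25): 25−23=2 → c
g(6): 6−23=-17≡9 → j
n(13): 13−23=-10≡16 → q
t(19): 19−23=-4≡22 → w
s(18): 18−23=-5≡21 → v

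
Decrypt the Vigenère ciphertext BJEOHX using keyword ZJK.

CAUPYN

Repeat the key across the ciphertext: ZJKZJK
B(1)−Z(25): -24≡2 → C
J(9)−J(9): 0 → A
E(4)−K(10): -6≡20 → U
O(14)−Z(25): -11≡15 → P
H(7)−J(9): -2≡24 → Y
X(23)−K(10): 13 → N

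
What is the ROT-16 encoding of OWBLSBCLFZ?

O(14): 14+16=30≡4 → E
W(22): 22+16=38≡12 → M
B(1): 1+16=17 → R
L(11): 11+16=27≡1 → B
S(18): 18+16=34≡8 → I
B(1): 1+16=17 → R
C(2): 2+16=18 → S
L(11): 11+16=27≡1 → B
F(5): 5+16=21 → V
Z(25): 25+16=41≡15 → P

EMRBIRSBVP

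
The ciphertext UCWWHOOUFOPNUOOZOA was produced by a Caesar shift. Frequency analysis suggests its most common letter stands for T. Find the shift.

The most frequent ciphertext letter is O (appears 6 times).
O is position 14; T is position 19.
Shift = -5≡21.

21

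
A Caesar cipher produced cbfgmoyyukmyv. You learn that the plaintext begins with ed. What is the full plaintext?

From the crib: c(2)−e(4)=-2≡24, so the shift is 24.
Subtract 24 from each ciphertext letter:
c(2): 2−24=-22≡4 → e
b(1): 1−24=-23≡3 → d
f(5): 5−24=-19≡7 → h
g(6): 6−24=-18≡8 → i
m(12): 12−24=-12≡14 → o
o(14): 14−24=-10≡16 → q
y(24): 24−24=0 → a
y(24): 24−24=0 → a
u(20): 20−24=-4≡22 → w
k(10): 10−24=-14≡12 → m
m(12): 12−24=-12≡14 → o
y(24): 24−24=0 → a
v(21): 21−24=-3≡23 → x

edhioqaawmoax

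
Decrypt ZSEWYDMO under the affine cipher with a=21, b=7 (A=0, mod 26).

MDLXHGZJ

The inverse of 21 mod 26 is 5, since 21·5=105≡1. Apply D(y)=5·(y−7) mod 26:
Z(25): 5·(25−7)=90≡12 → M
S(18): 5·(18−7)=55≡3 → D
E(4): 5·(4−7)=-15≡11 → L
W(22): 5·(22−7)=75≡23 → X
Y(24): 5·(24−7)=85≡7 → H
D(3): 5·(3−7)=-20≡6 → G
M(12): 5·(12−7)=25 → Z
O(14): 5·(14−7)=35≡9 → J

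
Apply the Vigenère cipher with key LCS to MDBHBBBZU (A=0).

Repeat the key across the message: LCSLCSLCS
M(12)+L(11): 23 → X
D(3)+C(2): 5 → F
B(1)+S(18): 19 → T
H(7)+L(11): 18 → S
B(1)+C(2): 3 → D
B(1)+S(18): 19 → T
B(1)+L(11): 12 → M
Z(25)+C(2): 27≡1 → B
U(20)+S(18): 38≡12 → M

XFTSDTMBM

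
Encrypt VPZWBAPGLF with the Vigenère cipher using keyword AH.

VWZDBHPNLM

Repeat the key across the message: AHAHAHAHAH
V(21)+A(0): 21 → V
P(15)+H(7): 22 → W
Z(25)+A(0): 25 → Z
W(22)+H(7): 29≡3 → D
B(1)+A(0): 1 → B
A(0)+H(7): 7 → H
P(15)+A(0): 15 → P
G(6)+H(7): 13 → N
L(11)+A(0): 11 → L
F(5)+H(7): 12 → M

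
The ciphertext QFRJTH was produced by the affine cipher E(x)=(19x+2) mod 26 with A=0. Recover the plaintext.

YHJZFD

The inverse of 19 mod 26 is 11, since 19·11=209≡1. Apply D(y)=11·(y−2) mod 26:
Q(16): 11·(16−2)=154≡24 → Y
F(5): 11·(5−2)=33≡7 → H
R(17): 11·(17−2)=165≡9 → J
J(9): 11·(9−2)=77≡25 → Z
T(19): 11·(19−2)=187≡5 → F
H(7): 11·(7−2)=55≡3 → D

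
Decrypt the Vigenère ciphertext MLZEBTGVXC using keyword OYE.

YNVQDPSXTO

Repeat the key across the ciphertext: OYEOYEOYEO
M(12)−O(14): -2≡24 → Y
L(11)−Y(24): -13≡13 → N
Z(25)−E(4): 21 → V
E(4)−O(14): -10≡16 → Q
B(1)−Y(24): -23≡3 → D
T(19)−E(4): 15 → P
G(6)−O(14): -8≡18 → S
V(21)−Y(24): -3≡23 → X
X(23)−E(4): 19 → T
C(2)−O(14): -12≡14 → O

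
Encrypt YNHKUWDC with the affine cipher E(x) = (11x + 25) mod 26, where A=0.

Y(24): 11·24+25=289≡3 → D
N(13): 11·13+25=168≡12 → M
H(7): 11·7+25=102≡24 → Y
K(10): 11·10+25=135≡5 → F
U(20): 11·20+25=245≡11 → L
W(22): 11·22+25=267≡7 → H
D(3): 11·3+25=58≡6 → G
C(2): 11·2+25=47≡21 → V

DMYFLHGV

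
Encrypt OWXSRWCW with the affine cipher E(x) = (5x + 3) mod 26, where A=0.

VJOPKJNJ

O(14): 5·14+3=73≡21 → V
W(22): 5·22+3=113≡9 → J
X(23): 5·23+3=118≡14 → O
S(18): 5·18+3=93≡15 → P
R(17): 5·17+3=88≡10 → K
W(22): 5·22+3=113≡9 → J
C(2): 5·2+3=13 → N
W(22): 5·22+3=113≡9 → J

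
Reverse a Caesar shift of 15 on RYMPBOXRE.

CJXAMZICP

R(17): 17−15=2 → C
Y(24): 24−15=9 → J
M(12): 12−15=-3≡23 → X
P(15): 15−15=0 → A
B(1): 1−15=-14≡12 → M
O(14): 14−15=-1≡25 → Z
X(23): 23−15=8 → I
R(17): 17−15=2 → C
E(4): 4−15=-11≡15 → P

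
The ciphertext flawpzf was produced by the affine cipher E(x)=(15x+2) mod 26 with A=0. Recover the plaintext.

vlmknfv

The inverse of 15 mod 26 is 7, since 15·7=105≡1. Apply D(y)=7·(y−2) mod 26:
f(5): 7·(5−2)=21 → v
l(11): 7·(11−2)=63≡11 → l
a(0): 7·(0−2)=-14≡12 → m
w(22): 7·(22−2)=140≡10 → k
p(15): 7·(15−2)=91≡13 → n
z(25): 7·(25−2)=161≡5 → f
f(5): 7·(5−2)=21 → v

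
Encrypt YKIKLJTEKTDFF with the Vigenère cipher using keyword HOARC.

Repeat the key across the message: HOARCHOARCHOA
Y(24)+H(7): 31≡5 → F
K(10)+O(14): 24 → Y
I(8)+A(0): 8 → I
K(10)+R(17): 27≡1 → B
L(11)+C(2): 13 → N
J(9)+H(7): 16 → Q
T(19)+O(14): 33≡7 → H
E(4)+A(0): 4 → E
K(10)+R(17): 27≡1 → B
T(19)+C(2): 21 → V
D(3)+H(7): 10 → K
F(5)+O(14): 19 → T
F(5)+A(0): 5 → F

FYIBNQHEBVKTF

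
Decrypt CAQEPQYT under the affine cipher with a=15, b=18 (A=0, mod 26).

The inverse of 15 mod 26 is 7, since 15·7=105≡1. Apply D(y)=7·(y−18) mod 26:
C(2): 7·(2−18)=-112≡18 → S
A(0): 7·(0−18)=-126≡4 → E
Q(16): 7·(16−18)=-14≡12 → M
E(4): 7·(4−18)=-98≡6 → G
P(15): 7·(15−18)=-21≡5 → F
Q(16): 7·(16−18)=-14≡12 → M
Y(24): 7·(24−18)=42≡16 → Q
T(19): 7·(19−18)=7 → H

SEMGFMQH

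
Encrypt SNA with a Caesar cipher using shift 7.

S(18): 18+7=25 → Z
N(13): 13+7=20 → U
A(0): 0+7=7 → H

ZUH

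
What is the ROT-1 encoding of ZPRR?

Z(25): 25+1=26≡0 → A
P(15): 15+1=16 → Q
R(17): 17+1=18 → S
R(17): 17+1=18 → S

AQSS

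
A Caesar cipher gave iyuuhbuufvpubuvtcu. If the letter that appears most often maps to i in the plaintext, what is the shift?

The most frequent ciphertext letter is u (appears 7 times).
u is position 20; i is position 8.
Shift = 12.

12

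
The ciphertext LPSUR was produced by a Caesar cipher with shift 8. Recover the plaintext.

L(11): 11−8=3 → D
P(15): 15−8=7 → H
S(18): 18−8=10 → K
U(20): 20−8=12 → M
R(17): 17−8=9 → J

DHKMJ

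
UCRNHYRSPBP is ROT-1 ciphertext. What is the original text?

U(20): 20−1=19 → T
C(2): 2−1=1 → B
R(17): 17−1=16 → Q
N(13): 13−1=12 → M
H(7): 7−1=6 → G
Y(24): 24−1=23 → X
R(17): 17−1=16 → Q
S(18): 18−1=17 → R
P(15): 15−1=14 → O
B(1): 1−1=0 → A
P(15): 15−1=14 → O

TBQMGXQROAO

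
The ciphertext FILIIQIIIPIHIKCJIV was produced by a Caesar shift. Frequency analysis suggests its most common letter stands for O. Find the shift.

20

The most frequent ciphertext letter is I (appears 9 times).
I is position 8; O is position 14.
Shift = -6≡20.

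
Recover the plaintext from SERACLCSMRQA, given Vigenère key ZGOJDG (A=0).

Repeat the key across the ciphertext: ZGOJDGZGOJDG
S(18)−Z(25): -7≡19 → T
E(4)−G(6): -2≡24 → Y
R(17)−O(14): 3 → D
A(0)−J(9): -9≡17 → R
C(2)−D(3): -1≡25 → Z
L(11)−G(6): 5 → F
C(2)−Z(25): -23≡3 → D
S(18)−G(6): 12 → M
M(12)−O(14): -2≡24 → Y
R(17)−J(9): 8 → I
Q(16)−D(3): 13 → N
A(0)−G(6): -6≡20 → U

TYDRZFDMYINU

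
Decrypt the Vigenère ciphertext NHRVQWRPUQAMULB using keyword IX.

FKJYIZJSMTSPMOT

Repeat the key across the ciphertext: IXIXIXIXIXIXIXI
N(13)−I(8): 5 → F
H(7)−X(23): -16≡10 → K
R(17)−I(8): 9 → J
V(21)−X(23): -2≡24 → Y
Q(16)−I(8): 8 → I
W(22)−X(23): -1≡25 → Z
R(17)−I(8): 9 → J
P(15)−X(23): -8≡18 → S
U(20)−I(8): 12 → M
Q(16)−X(23): -7≡19 → T
A(0)−I(8): -8≡18 → S
M(12)−X(23): -11≡15 → P
U(20)−I(8): 12 → M
L(11)−X(23): -12≡14 → O
B(1)−I(8): -7≡19 → T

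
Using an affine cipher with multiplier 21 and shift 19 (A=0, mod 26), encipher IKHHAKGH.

I(8): 21·8+19=187≡5 → F
K(10): 21·10+19=229≡21 → V
H(7): 21·7+19=166≡10 → K
H(7): 21·7+19=166≡10 → K
A(0): 21·0+19=19 → T
K(10): 21·10+19=229≡21 → V
G(6): 21·6+19=145≡15 → P
H(7): 21·7+19=166≡10 → K

FVKKTVPK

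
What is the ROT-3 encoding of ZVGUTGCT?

CYJXWJFW

Z(25): 25+3=28≡2 → C
V(21): 21+3=24 → Y
G(6): 6+3=9 → J
U(20): 20+3=23 → X
T(19): 19+3=22 → W
G(6): 6+3=9 → J
C(2): 2+3=5 → F
T(19): 19+3=22 → W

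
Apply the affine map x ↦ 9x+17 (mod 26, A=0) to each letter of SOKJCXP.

S(18): 9·18+17=179≡23 → X
O(14): 9·14+17=143≡13 → N
K(10): 9·10+17=107≡3 → D
J(9): 9·9+17=98≡20 → U
C(2): 9·2+17=35≡9 → J
X(23): 9·23+17=224≡16 → Q
P(15): 9·15+17=152≡22 → W

XNDUJQW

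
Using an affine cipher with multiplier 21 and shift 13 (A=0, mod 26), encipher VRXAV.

MGCNM

V(21): 21·21+13=454≡12 → M
R(17): 21·17+13=370≡6 → G
X(23): 21·23+13=496≡2 → C
A(0): 21·0+13=13 → N
V(21): 21·21+13=454≡12 → M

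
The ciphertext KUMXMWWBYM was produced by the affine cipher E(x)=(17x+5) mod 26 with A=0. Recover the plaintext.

The inverse of 17 mod 26 is 23, since 17·23=391≡1. Apply D(y)=23·(y−5) mod 26:
K(10): 23·(10−5)=115≡11 → L
U(20): 23·(20−5)=345≡7 → H
M(12): 23·(12−5)=161≡5 → F
X(23): 23·(23−5)=414≡24 → Y
M(12): 23·(12−5)=161≡5 → F
W(22): 23·(22−5)=391≡1 → B
W(22): 23·(22−5)=391≡1 → B
B(1): 23·(1−5)=-92≡12 → M
Y(24): 23·(24−5)=437≡21 → V
M(12): 23·(12−5)=161≡5 → F

LHFYFBBMVF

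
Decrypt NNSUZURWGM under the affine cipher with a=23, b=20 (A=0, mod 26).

LLSAHABIWU

The inverse of 23 mod 26 is 17, since 23·17=391≡1. Apply D(y)=17·(y−20) mod 26:
N(13): 17·(13−20)=-119≡11 → L
N(13): 17·(13−20)=-119≡11 → L
S(18): 17·(18−20)=-34≡18 → S
U(20): 17·(20−20)=0 → A
Z(25): 17·(25−20)=85≡7 → H
U(20): 17·(20−20)=0 → A
R(17): 17·(17−20)=-51≡1 → B
W(22): 17·(22−20)=34≡8 → I
G(6): 17·(6−20)=-238≡22 → W
M(12): 17·(12−20)=-136≡20 → U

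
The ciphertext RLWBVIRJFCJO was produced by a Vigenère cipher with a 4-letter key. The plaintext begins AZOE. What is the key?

RMIX

Subtract each crib letter from the matching ciphertext letter (mod 26):
R(17)−A(0)=17 → R
L(11)−Z(25)=-14≡12 → M
W(22)−O(14)=8 → I
B(1)−E(4)=-3≡23 → X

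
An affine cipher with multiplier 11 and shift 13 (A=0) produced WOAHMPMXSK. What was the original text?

PTNQHMHIRV

The inverse of 11 mod 26 is 19, since 11·19=209≡1. Apply D(y)=19·(y−13) mod 26:
W(22): 19·(22−13)=171≡15 → P
O(14): 19·(14−13)=19 → T
A(0): 19·(0−13)=-247≡13 → N
H(7): 19·(7−13)=-114≡16 → Q
M(12): 19·(12−13)=-19≡7 → H
P(15): 19·(15−13)=38≡12 → M
M(12): 19·(12−13)=-19≡7 → H
X(23): 19·(23−13)=190≡8 → I
S(18): 19·(18−13)=95≡17 → R
K(10): 19·(10−13)=-57≡21 → V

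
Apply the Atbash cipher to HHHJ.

SSSQ

H(7) → S(18)
H(7) → S(18)
H(7) → S(18)
J(9) → Q(16)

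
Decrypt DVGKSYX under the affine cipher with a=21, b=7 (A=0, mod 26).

The inverse of 21 mod 26 is 5, since 21·5=105≡1. Apply D(y)=5·(y−7) mod 26:
D(3): 5·(3−7)=-20≡6 → G
V(21): 5·(21−7)=70≡18 → S
G(6): 5·(6−7)=-5≡21 → V
K(10): 5·(10−7)=15 → P
S(18): 5·(18−7)=55≡3 → D
Y(24): 5·(24−7)=85≡7 → H
X(23): 5·(23−7)=80≡2 → C

GSVPDHC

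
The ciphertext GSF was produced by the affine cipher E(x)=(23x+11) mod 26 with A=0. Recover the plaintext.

The inverse of 23 mod 26 is 17, since 23·17=391≡1. Apply D(y)=17·(y−11) mod 26:
G(6): 17·(6−11)=-85≡19 → T
S(18): 17·(18−11)=119≡15 → P
F(5): 17·(5−11)=-102≡2 → C

TPC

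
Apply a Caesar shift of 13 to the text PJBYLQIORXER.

P(15): 15+13=28≡2 → C
J(9): 9+13=22 → W
B(1): 1+13=14 → O
Y(24): 24+13=37≡11 → L
L(11): 11+13=24 → Y
Q(16): 16+13=29≡3 → D
I(8): 8+13=21 → V
O(14): 14+13=27≡1 → B
R(17): 17+13=30≡4 → E
X(23): 23+13=36≡10 → K
E(4): 4+13=17 → R
R(17): 17+13=30≡4 → E

CWOLYDVBEKRE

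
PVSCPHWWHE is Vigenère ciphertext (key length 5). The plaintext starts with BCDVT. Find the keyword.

Subtract each crib letter from the matching ciphertext letter (mod 26):
P(15)−B(1)=14 → O
V(21)−C(2)=19 → T
S(18)−D(3)=15 → P
C(2)−V(21)=-19≡7 → H
P(15)−T(19)=-4≡22 → W

OTPHW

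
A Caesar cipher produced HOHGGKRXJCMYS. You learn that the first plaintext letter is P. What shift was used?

18

From the crib: H(7)−P(15)=-8≡18, so the shift is 18.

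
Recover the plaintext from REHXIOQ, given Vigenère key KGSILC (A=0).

Repeat the key across the ciphertext: KGSILCK
R(17)−K(10): 7 → H
E(4)−G(6): -2≡24 → Y
H(7)−S(18): -11≡15 → P
X(23)−I(8): 15 → P
I(8)−L(11): -3≡23 → X
O(14)−C(2): 12 → M
Q(16)−K(10): 6 → G

HYPPXMG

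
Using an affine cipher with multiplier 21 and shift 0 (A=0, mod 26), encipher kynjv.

k(10): 21·10+0=210≡2 → c
y(24): 21·24+0=504≡10 → k
n(13): 21·13+0=273≡13 → n
j(9): 21·9+0=189≡7 → h
v(21): 21·21+0=441≡25 → z

cknhz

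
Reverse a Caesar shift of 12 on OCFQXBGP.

CQTELPUD

O(14): 14−12=2 → C
C(2): 2−12=-10≡16 → Q
F(5): 5−12=-7≡19 → T
Q(16): 16−12=4 → E
X(23): 23−12=11 → L
B(1): 1−12=-11≡15 → P
G(6): 6−12=-6≡20 → U
P(15): 15−12=3 → D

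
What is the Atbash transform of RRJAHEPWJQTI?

IIQZSVKDQJGR

R(17) → I(8)
R(17) → I(8)
J(9) → Q(16)
A(0) → Z(25)
H(7) → S(18)
E(4) → V(21)
P(15) → K(10)
W(22) → D(3)
J(9) → Q(16)
Q(16) → J(9)
T(19) → G(6)
I(8) → R(17)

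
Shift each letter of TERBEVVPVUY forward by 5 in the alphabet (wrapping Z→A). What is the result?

T(19): 19+5=24 → Y
E(4): 4+5=9 → J
R(17): 17+5=22 → W
B(1): 1+5=6 → G
E(4): 4+5=9 → J
V(21): 21+5=26≡0 → A
V(21): 21+5=26≡0 → A
P(15): 15+5=20 → U
V(21): 21+5=26≡0 → A
U(20): 20+5=25 → Z
Y(24): 24+5=29≡3 → D

YJWGJAAUAZD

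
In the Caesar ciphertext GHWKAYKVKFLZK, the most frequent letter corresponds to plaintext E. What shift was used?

The most frequent ciphertext letter is K (appears 4 times).
K is position 10; E is position 4.
Shift = 6.

6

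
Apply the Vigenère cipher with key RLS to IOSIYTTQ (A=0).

ZZKZJLKB

Repeat the key across the message: RLSRLSRL
I(8)+R(17): 25 → Z
O(14)+L(11): 25 → Z
S(18)+S(18): 36≡10 → K
I(8)+R(17): 25 → Z
Y(24)+L(11): 35≡9 → J
T(19)+S(18): 37≡11 → L
T(19)+R(17): 36≡10 → K
Q(16)+L(11): 27≡1 → B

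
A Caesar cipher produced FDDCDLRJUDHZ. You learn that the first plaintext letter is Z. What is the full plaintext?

From the crib: F(5)−Z(25)=-20≡6, so the shift is 6.
Subtract 6 from each ciphertext letter:
F(5): 5−6=-1≡25 → Z
D(3): 3−6=-3≡23 → X
D(3): 3−6=-3≡23 → X
C(2): 2−6=-4≡22 → W
D(3): 3−6=-3≡23 → X
L(11): 11−6=5 → F
R(17): 17−6=11 → L
J(9): 9−6=3 → D
U(20): 20−6=14 → O
D(3): 3−6=-3≡23 → X
H(7): 7−6=1 → B
Z(25): 25−6=19 → T

ZXXWXFLDOXBT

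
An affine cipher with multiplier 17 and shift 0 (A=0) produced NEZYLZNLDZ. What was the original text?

The inverse of 17 mod 26 is 23, since 17·23=391≡1. Apply D(y)=23·(y−0) mod 26:
N(13): 23·(13−0)=299≡13 → N
E(4): 23·(4−0)=92≡14 → O
Z(25): 23·(25−0)=575≡3 → D
Y(24): 23·(24−0)=552≡6 → G
L(11): 23·(11−0)=253≡19 → T
Z(25): 23·(25−0)=575≡3 → D
N(13): 23·(13−0)=299≡13 → N
L(11): 23·(11−0)=253≡19 → T
D(3): 23·(3−0)=69≡17 → R
Z(25): 23·(25−0)=575≡3 → D

NODGTDNTRD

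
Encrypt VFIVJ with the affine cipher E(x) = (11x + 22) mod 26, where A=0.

TZGTR

V(21): 11·21+22=253≡19 → T
F(5): 11·5+22=77≡25 → Z
I(8): 11·8+22=110≡6 → G
V(21): 11·21+22=253≡19 → T
J(9): 11·9+22=121≡17 → R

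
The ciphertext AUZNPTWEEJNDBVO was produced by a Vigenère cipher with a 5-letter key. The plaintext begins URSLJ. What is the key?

Subtract each crib letter from the matching ciphertext letter (mod 26):
A(0)−U(20)=-20≡6 → G
U(20)−R(17)=3 → D
Z(25)−S(18)=7 → H
N(13)−L(11)=2 → C
P(15)−J(9)=6 → G

GDHCG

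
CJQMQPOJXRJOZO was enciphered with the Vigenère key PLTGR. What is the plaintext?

NYXGZADQRAUDGI

Repeat the key across the ciphertext: PLTGRPLTGRPLTG
C(2)−P(15): -13≡13 → N
J(9)−L(11): -2≡24 → Y
Q(16)−T(19): -3≡23 → X
M(12)−G(6): 6 → G
Q(16)−R(17): -1≡25 → Z
P(15)−P(15): 0 → A
O(14)−L(11): 3 → D
J(9)−T(19): -10≡16 → Q
X(23)−G(6): 17 → R
R(17)−R(17): 0 → A
J(9)−P(15): -6≡20 → U
O(14)−L(11): 3 → D
Z(25)−T(19): 6 → G
O(14)−G(6): 8 → I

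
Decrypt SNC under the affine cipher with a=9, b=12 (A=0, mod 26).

The inverse of 9 mod 26 is 3, since 9·3=27≡1. Apply D(y)=3·(y−12) mod 26:
S(18): 3·(18−12)=18 → S
N(13): 3·(13−12)=3 → D
C(2): 3·(2−12)=-30≡22 → W

SDW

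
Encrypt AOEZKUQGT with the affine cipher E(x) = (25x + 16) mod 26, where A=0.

A(0): 25·0+16=16 → Q
O(14): 25·14+16=366≡2 → C
E(4): 25·4+16=116≡12 → M
Z(25): 25·25+16=641≡17 → R
K(10): 25·10+16=266≡6 → G
U(20): 25·20+16=516≡22 → W
Q(16): 25·16+16=416≡0 → A
G(6): 25·6+16=166≡10 → K
T(19): 25·19+16=491≡23 → X

QCMRGWAKX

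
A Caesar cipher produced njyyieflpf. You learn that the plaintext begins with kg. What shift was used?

From the crib: n(13)−k(10)=3, so the shift is 3.

3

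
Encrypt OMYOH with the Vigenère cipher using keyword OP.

Repeat the key across the message: OPOPO
O(14)+O(14): 28≡2 → C
M(12)+P(15): 27≡1 → B
Y(24)+O(14): 38≡12 → M
O(14)+P(15): 29≡3 → D
H(7)+O(14): 21 → V

CBMDV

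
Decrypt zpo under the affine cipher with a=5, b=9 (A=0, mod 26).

The inverse of 5 mod 26 is 21, since 5·21=105≡1. Apply D(y)=21·(y−9) mod 26:
z(25): 21·(25−9)=336≡24 → y
p(15): 21·(15−9)=126≡22 → w
o(14): 21·(14−9)=105≡1 → b

ywb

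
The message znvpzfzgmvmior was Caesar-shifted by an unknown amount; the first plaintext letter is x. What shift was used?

2

From the crib: z(25)−x(23)=2, so the shift is 2.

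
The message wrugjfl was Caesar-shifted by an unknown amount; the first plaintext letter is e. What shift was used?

From the crib: w(22)−e(4)=18, so the shift is 18.

18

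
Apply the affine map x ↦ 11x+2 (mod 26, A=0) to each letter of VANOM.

V(21): 11·21+2=233≡25 → Z
A(0): 11·0+2=2 → C
N(13): 11·13+2=145≡15 → P
O(14): 11·14+2=156≡0 → A
M(12): 11·12+2=134≡4 → E

ZCPAE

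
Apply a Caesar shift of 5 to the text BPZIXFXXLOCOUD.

B(1): 1+5=6 → G
P(15): 15+5=20 → U
Z(25): 25+5=30≡4 → E
I(8): 8+5=13 → N
X(23): 23+5=28≡2 → C
F(5): 5+5=10 → K
X(23): 23+5=28≡2 → C
X(23): 23+5=28≡2 → C
L(11): 11+5=16 → Q
O(14): 14+5=19 → T
C(2): 2+5=7 → H
O(14): 14+5=19 → T
U(20): 20+5=25 → Z
D(3): 3+5=8 → I

GUENCKCCQTHTZI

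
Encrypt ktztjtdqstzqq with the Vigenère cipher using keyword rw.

bpqpapumjpqmh

Repeat the key across the message: rwrwrwrwrwrwr
k(10)+r(17): 27≡1 → b
t(19)+w(22): 41≡15 → p
z(25)+r(17): 42≡16 → q
t(19)+w(22): 41≡15 → p
j(9)+r(17): 26≡0 → a
t(19)+w(22): 41≡15 → p
d(3)+r(17): 20 → u
q(16)+w(22): 38≡12 → m
s(18)+r(17): 35≡9 → j
t(19)+w(22): 41≡15 → p
z(25)+r(17): 42≡16 → q
q(16)+w(22): 38≡12 → m
q(16)+r(17): 33≡7 → h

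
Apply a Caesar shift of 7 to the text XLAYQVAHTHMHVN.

ESHFXCHOAOTOCU

X(23): 23+7=30≡4 → E
L(11): 11+7=18 → S
A(0): 0+7=7 → H
Y(24): 24+7=31≡5 → F
Q(16): 16+7=23 → X
V(21): 21+7=28≡2 → C
A(0): 0+7=7 → H
H(7): 7+7=14 → O
T(19): 19+7=26≡0 → A
H(7): 7+7=14 → O
M(12): 12+7=19 → T
H(7): 7+7=14 → O
V(21): 21+7=28≡2 → C
N(13): 13+7=20 → U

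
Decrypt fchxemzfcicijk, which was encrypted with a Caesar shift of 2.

f(5): 5−2=3 → d
c(2): 2−2=0 → a
h(7): 7−2=5 → f
x(23): 23−2=21 → v
e(4): 4−2=2 → c
m(12): 12−2=10 → k
z(25): 25−2=23 → x
f(5): 5−2=3 → d
c(2): 2−2=0 → a
i(8): 8−2=6 → g
c(2): 2−2=0 → a
i(8): 8−2=6 → g
j(9): 9−2=7 → h
k(10): 10−2=8 → i

dafvckxdagaghi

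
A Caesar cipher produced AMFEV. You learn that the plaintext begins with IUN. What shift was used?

From the crib: A(0)−I(8)=-8≡18, so the shift is 18.

18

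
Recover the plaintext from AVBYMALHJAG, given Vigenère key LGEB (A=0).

PPXXBUHGYUC

Repeat the key across the ciphertext: LGEBLGEBLGE
A(0)−L(11): -11≡15 → P
V(21)−G(6): 15 → P
B(1)−E(4): -3≡23 → X
Y(24)−B(1): 23 → X
M(12)−L(11): 1 → B
A(0)−G(6): -6≡20 → U
L(11)−E(4): 7 → H
H(7)−B(1): 6 → G
J(9)−L(11): -2≡24 → Y
A(0)−G(6): -6≡20 → U
G(6)−E(4): 2 → C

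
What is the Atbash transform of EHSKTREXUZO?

VSHPGIVCFAL

E(4) → V(21)
H(7) → S(18)
S(18) → H(7)
K(10) → P(15)
T(19) → G(6)
R(17) → I(8)
E(4) → V(21)
X(23) → C(2)
U(20) → F(5)
Z(25) → A(0)
O(14) → L(11)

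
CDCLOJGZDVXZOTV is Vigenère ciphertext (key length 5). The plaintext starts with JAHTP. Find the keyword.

Subtract each crib letter from the matching ciphertext letter (mod 26):
C(2)−J(9)=-7≡19 → T
D(3)−A(0)=3 → D
C(2)−H(7)=-5≡21 → V
L(11)−T(19)=-8≡18 → S
O(14)−P(15)=-1≡25 → Z

TDVSZ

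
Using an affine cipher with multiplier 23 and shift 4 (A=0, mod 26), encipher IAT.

I(8): 23·8+4=188≡6 → G
A(0): 23·0+4=4 → E
T(19): 23·19+4=441≡25 → Z

GEZ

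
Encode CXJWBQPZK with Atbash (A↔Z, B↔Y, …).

XCQDYJKAP

C(2) → X(23)
X(23) → C(2)
J(9) → Q(16)
W(22) → D(3)
B(1) → Y(24)
Q(16) → J(9)
P(15) → K(10)
Z(25) → A(0)
K(10) → P(15)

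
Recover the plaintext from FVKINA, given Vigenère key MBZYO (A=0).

TULKZO

Repeat the key across the ciphertext: MBZYOM
F(5)−M(12): -7≡19 → T
V(21)−B(1): 20 → U
K(10)−Z(25): -15≡11 → L
I(8)−Y(24): -16≡10 → K
N(13)−O(14): -1≡25 → Z
A(0)−M(12): -12≡14 → O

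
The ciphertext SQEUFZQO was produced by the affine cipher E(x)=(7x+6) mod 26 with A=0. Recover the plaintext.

The inverse of 7 mod 26 is 15, since 7·15=105≡1. Apply D(y)=15·(y−6) mod 26:
S(18): 15·(18−6)=180≡24 → Y
Q(16): 15·(16−6)=150≡20 → U
E(4): 15·(4−6)=-30≡22 → W
U(20): 15·(20−6)=210≡2 → C
F(5): 15·(5−6)=-15≡11 → L
Z(25): 15·(25−6)=285≡25 → Z
Q(16): 15·(16−6)=150≡20 → U
O(14): 15·(14−6)=120≡16 → Q

YUWCLZUQ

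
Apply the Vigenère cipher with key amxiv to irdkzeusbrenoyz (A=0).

Repeat the key across the message: amxivamxivamxiv
i(8)+a(0): 8 → i
r(17)+m(12): 29≡3 → d
d(3)+x(23): 26≡0 → a
k(10)+i(8): 18 → s
z(25)+v(21): 46≡20 → u
e(4)+a(0): 4 → e
u(20)+m(12): 32≡6 → g
s(18)+x(23): 41≡15 → p
b(1)+i(8): 9 → j
r(17)+v(21): 38≡12 → m
e(4)+a(0): 4 → e
n(13)+m(12): 25 → z
o(14)+x(23): 37≡11 → l
y(24)+i(8): 32≡6 → g
z(25)+v(21): 46≡20 → u

idasuegpjmezlgu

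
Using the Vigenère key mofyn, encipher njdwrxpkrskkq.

zxiuejdppfwyv

Repeat the key across the message: mofynmofynmof
n(13)+m(12): 25 → z
j(9)+o(14): 23 → x
d(3)+f(5): 8 → i
w(22)+y(24): 46≡20 → u
r(17)+n(13): 30≡4 → e
x(23)+m(12): 35≡9 → j
p(15)+o(14): 29≡3 → d
k(10)+f(5): 15 → p
r(17)+y(24): 41≡15 → p
s(18)+n(13): 31≡5 → f
k(10)+m(12): 22 → w
k(10)+o(14): 24 → y
q(16)+f(5): 21 → v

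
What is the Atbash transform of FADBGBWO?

F(5) → U(20)
A(0) → Z(25)
D(3) → W(22)
B(1) → Y(24)
G(6) → T(19)
B(1) → Y(24)
W(22) → D(3)
O(14) → L(11)

UZWYTYDL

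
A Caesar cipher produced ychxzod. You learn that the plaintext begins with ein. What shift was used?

20

From the crib: y(24)−e(4)=20, so the shift is 20.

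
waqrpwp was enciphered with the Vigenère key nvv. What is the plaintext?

jfveubc

Repeat the key across the ciphertext: nvvnvvn
w(22)−n(13): 9 → j
a(0)−v(21): -21≡5 → f
q(16)−v(21): -5≡21 → v
r(17)−n(13): 4 → e
p(15)−v(21): -6≡20 → u
w(22)−v(21): 1 → b
p(15)−n(13): 2 → c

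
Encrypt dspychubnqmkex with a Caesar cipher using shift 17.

ujgptylsehdbvo

d(3): 3+17=20 → u
s(18): 18+17=35≡9 → j
p(15): 15+17=32≡6 → g
y(24): 24+17=41≡15 → p
c(2): 2+17=19 → t
h(7): 7+17=24 → y
u(20): 20+17=37≡11 → l
b(1): 1+17=18 → s
n(13): 13+17=30≡4 → e
q(16): 16+17=33≡7 → h
m(12): 12+17=29≡3 → d
k(10): 10+17=27≡1 → b
e(4): 4+17=21 → v
x(23): 23+17=40≡14 → o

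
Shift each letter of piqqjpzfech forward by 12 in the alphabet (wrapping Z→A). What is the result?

buccvblrqot

p(15): 15+12=27≡1 → b
i(8): 8+12=20 → u
q(16): 16+12=28≡2 → c
q(16): 16+12=28≡2 → c
j(9): 9+12=21 → v
p(15): 15+12=27≡1 → b
z(25): 25+12=37≡11 → l
f(5): 5+12=17 → r
e(4): 4+12=16 → q
c(2): 2+12=14 → o
h(7): 7+12=19 → t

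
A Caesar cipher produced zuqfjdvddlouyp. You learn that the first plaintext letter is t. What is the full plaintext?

From the crib: z(25)−t(19)=6, so the shift is 6.
Subtract 6 from each ciphertext letter:
z(25): 25−6=19 → t
u(20): 20−6=14 → o
q(16): 16−6=10 → k
f(5): 5−6=-1≡25 → z
j(9): 9−6=3 → d
d(3): 3−6=-3≡23 → x
v(21): 21−6=15 → p
d(3): 3−6=-3≡23 → x
d(3): 3−6=-3≡23 → x
l(11): 11−6=5 → f
o(14): 14−6=8 → i
u(20): 20−6=14 → o
y(24): 24−6=18 → s
p(15): 15−6=9 → j

tokzdxpxxfiosj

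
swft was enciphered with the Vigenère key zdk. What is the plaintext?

ttvu

Repeat the key across the ciphertext: zdkz
s(18)−z(25): -7≡19 → t
w(22)−d(3): 19 → t
f(5)−k(10): -5≡21 → v
t(19)−z(25): -6≡20 → u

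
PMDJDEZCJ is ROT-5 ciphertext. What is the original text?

P(15): 15−5=10 → K
M(12): 12−5=7 → H
D(3): 3−5=-2≡24 → Y
J(9): 9−5=4 → E
D(3): 3−5=-2≡24 → Y
E(4): 4−5=-1≡25 → Z
Z(25): 25−5=20 → U
C(2): 2−5=-3≡23 → X
J(9): 9−5=4 → E

KHYEYZUXE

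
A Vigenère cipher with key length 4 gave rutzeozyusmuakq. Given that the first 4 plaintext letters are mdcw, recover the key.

frrd

Subtract each crib letter from the matching ciphertext letter (mod 26):
r(17)−m(12)=5 → f
u(20)−d(3)=17 → r
t(19)−c(2)=17 → r
z(25)−w(22)=3 → d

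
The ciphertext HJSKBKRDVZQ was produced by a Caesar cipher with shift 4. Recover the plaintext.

DFOGXGNZRVM

H(7): 7−4=3 → D
J(9): 9−4=5 → F
S(18): 18−4=14 → O
K(10): 10−4=6 → G
B(1): 1−4=-3≡23 → X
K(10): 10−4=6 → G
R(17): 17−4=13 → N
D(3): 3−4=-1≡25 → Z
V(21): 21−4=17 → R
Z(25): 25−4=21 → V
Q(16): 16−4=12 → M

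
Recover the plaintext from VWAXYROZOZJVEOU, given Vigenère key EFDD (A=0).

RRXUUMLWKUGSAJR

Repeat the key across the ciphertext: EFDDEFDDEFDDEFD
V(21)−E(4): 17 → R
W(22)−F(5): 17 → R
A(0)−D(3): -3≡23 → X
X(23)−D(3): 20 → U
Y(24)−E(4): 20 → U
R(17)−F(5): 12 → M
O(14)−D(3): 11 → L
Z(25)−D(3): 22 → W
O(14)−E(4): 10 → K
Z(25)−F(5): 20 → U
J(9)−D(3): 6 → G
V(21)−D(3): 18 → S
E(4)−E(4): 0 → A
O(14)−F(5): 9 → J
U(20)−D(3): 17 → R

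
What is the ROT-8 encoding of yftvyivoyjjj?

y(24): 24+8=32≡6 → g
f(5): 5+8=13 → n
t(19): 19+8=27≡1 → b
v(21): 21+8=29≡3 → d
y(24): 24+8=32≡6 → g
i(8): 8+8=16 → q
v(21): 21+8=29≡3 → d
o(14): 14+8=22 → w
y(24): 24+8=32≡6 → g
j(9): 9+8=17 → r
j(9): 9+8=17 → r
j(9): 9+8=17 → r

gnbdgqdwgrrr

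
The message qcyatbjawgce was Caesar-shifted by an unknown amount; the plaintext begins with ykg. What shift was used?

18

From the crib: q(16)−y(24)=-8≡18, so the shift is 18.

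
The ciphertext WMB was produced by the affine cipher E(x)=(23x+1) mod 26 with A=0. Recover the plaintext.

TFA

The inverse of 23 mod 26 is 17, since 23·17=391≡1. Apply D(y)=17·(y−1) mod 26:
W(22): 17·(22−1)=357≡19 → T
M(12): 17·(12−1)=187≡5 → F
B(1): 17·(1−1)=0 → A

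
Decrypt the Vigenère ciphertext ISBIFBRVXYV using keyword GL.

CHVXZQLKRNP

Repeat the key across the ciphertext: GLGLGLGLGLG
I(8)−G(6): 2 → C
S(18)−L(11): 7 → H
B(1)−G(6): -5≡21 → V
I(8)−L(11): -3≡23 → X
F(5)−G(6): -1≡25 → Z
B(1)−L(11): -10≡16 → Q
R(17)−G(6): 11 → L
V(21)−L(11): 10 → K
X(23)−G(6): 17 → R
Y(24)−L(11): 13 → N
V(21)−G(6): 15 → P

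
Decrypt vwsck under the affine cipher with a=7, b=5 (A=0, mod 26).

The inverse of 7 mod 26 is 15, since 7·15=105≡1. Apply D(y)=15·(y−5) mod 26:
v(21): 15·(21−5)=240≡6 → g
w(22): 15·(22−5)=255≡21 → v
s(18): 15·(18−5)=195≡13 → n
c(2): 15·(2−5)=-45≡7 → h
k(10): 15·(10−5)=75≡23 → x

gvnhx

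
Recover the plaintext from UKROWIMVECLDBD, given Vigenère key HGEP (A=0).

NENZPCIGXWHOUX

Repeat the key across the ciphertext: HGEPHGEPHGEPHG
U(20)−H(7): 13 → N
K(10)−G(6): 4 → E
R(17)−E(4): 13 → N
O(14)−P(15): -1≡25 → Z
W(22)−H(7): 15 → P
I(8)−G(6): 2 → C
M(12)−E(4): 8 → I
V(21)−P(15): 6 → G
E(4)−H(7): -3≡23 → X
C(2)−G(6): -4≡22 → W
L(11)−E(4): 7 → H
D(3)−P(15): -12≡14 → O
B(1)−H(7): -6≡20 → U
D(3)−G(6): -3≡23 → X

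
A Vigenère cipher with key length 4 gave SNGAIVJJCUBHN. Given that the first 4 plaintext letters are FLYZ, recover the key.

Subtract each crib letter from the matching ciphertext letter (mod 26):
S(18)−F(5)=13 → N
N(13)−L(11)=2 → C
G(6)−Y(24)=-18≡8 → I
A(0)−Z(25)=-25≡1 → B

NCIB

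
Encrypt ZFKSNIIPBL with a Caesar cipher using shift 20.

Z(25): 25+20=45≡19 → T
F(5): 5+20=25 → Z
K(10): 10+20=30≡4 → E
S(18): 18+20=38≡12 → M
N(13): 13+20=33≡7 → H
I(8): 8+20=28≡2 → C
I(8): 8+20=28≡2 → C
P(15): 15+20=35≡9 → J
B(1): 1+20=21 → V
L(11): 11+20=31≡5 → F

TZEMHCCJVF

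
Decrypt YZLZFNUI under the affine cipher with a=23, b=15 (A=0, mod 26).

XOKOMSHL

The inverse of 23 mod 26 is 17, since 23·17=391≡1. Apply D(y)=17·(y−15) mod 26:
Y(24): 17·(24−15)=153≡23 → X
Z(25): 17·(25−15)=170≡14 → O
L(11): 17·(11−15)=-68≡10 → K
Z(25): 17·(25−15)=170≡14 → O
F(5): 17·(5−15)=-170≡12 → M
N(13): 17·(13−15)=-34≡18 → S
U(20): 17·(20−15)=85≡7 → H
I(8): 17·(8−15)=-119≡11 → L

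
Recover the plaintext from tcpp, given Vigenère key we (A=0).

Repeat the key across the ciphertext: wewe
t(19)−w(22): -3≡23 → x
c(2)−e(4): -2≡24 → y
p(15)−w(22): -7≡19 → t
p(15)−e(4): 11 → l

xytl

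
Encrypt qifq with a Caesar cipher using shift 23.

q(16): 16+23=39≡13 → n
i(8): 8+23=31≡5 → f
f(5): 5+23=28≡2 → c
q(16): 16+23=39≡13 → n

nfcn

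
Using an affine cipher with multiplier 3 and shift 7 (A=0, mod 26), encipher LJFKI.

OIWLF

L(11): 3·11+7=40≡14 → O
J(9): 3·9+7=34≡8 → I
F(5): 3·5+7=22 → W
K(10): 3·10+7=37≡11 → L
I(8): 3·8+7=31≡5 → F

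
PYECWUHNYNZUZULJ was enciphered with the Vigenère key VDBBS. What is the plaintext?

Repeat the key across the ciphertext: VDBBSVDBBSVDBBSV
P(15)−V(21): -6≡20 → U
Y(24)−D(3): 21 → V
E(4)−B(1): 3 → D
C(2)−B(1): 1 → B
W(22)−S(18): 4 → E
U(20)−V(21): -1≡25 → Z
H(7)−D(3): 4 → E
N(13)−B(1): 12 → M
Y(24)−B(1): 23 → X
N(13)−S(18): -5≡21 → V
Z(25)−V(21): 4 → E
U(20)−D(3): 17 → R
Z(25)−B(1): 24 → Y
U(20)−B(1): 19 → T
L(11)−S(18): -7≡19 → T
J(9)−V(21): -12≡14 → O

UVDBEZEMXVERYTTO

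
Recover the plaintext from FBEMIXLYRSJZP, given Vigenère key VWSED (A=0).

Repeat the key across the ciphertext: VWSEDVWSEDVWS
F(5)−V(21): -16≡10 → K
B(1)−W(22): -21≡5 → F
E(4)−S(18): -14≡12 → M
M(12)−E(4): 8 → I
I(8)−D(3): 5 → F
X(23)−V(21): 2 → C
L(11)−W(22): -11≡15 → P
Y(24)−S(18): 6 → G
R(17)−E(4): 13 → N
S(18)−D(3): 15 → P
J(9)−V(21): -12≡14 → O
Z(25)−W(22): 3 → D
P(15)−S(18): -3≡23 → X

KFMIFCPGNPODX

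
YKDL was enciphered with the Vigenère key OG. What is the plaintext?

Repeat the key across the ciphertext: OGOG
Y(24)−O(14): 10 → K
K(10)−G(6): 4 → E
D(3)−O(14): -11≡15 → P
L(11)−G(6): 5 → F

KEPF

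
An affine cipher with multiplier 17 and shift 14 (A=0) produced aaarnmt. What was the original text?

The inverse of 17 mod 26 is 23, since 17·23=391≡1. Apply D(y)=23·(y−14) mod 26:
a(0): 23·(0−14)=-322≡16 → q
a(0): 23·(0−14)=-322≡16 → q
a(0): 23·(0−14)=-322≡16 → q
r(17): 23·(17−14)=69≡17 → r
n(13): 23·(13−14)=-23≡3 → d
m(12): 23·(12−14)=-46≡6 → g
t(19): 23·(19−14)=115≡11 → l

qqqrdgl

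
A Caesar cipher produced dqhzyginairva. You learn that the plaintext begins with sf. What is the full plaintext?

From the crib: d(3)−s(18)=-15≡11, so the shift is 11.
Subtract 11 from each ciphertext letter:
d(3): 3−11=-8≡18 → s
q(16): 16−11=5 → f
h(7): 7−11=-4≡22 → w
z(25): 25−11=14 → o
y(24): 24−11=13 → n
g(6): 6−11=-5≡21 → v
i(8): 8−11=-3≡23 → x
n(13): 13−11=2 → c
a(0): 0−11=-11≡15 → p
i(8): 8−11=-3≡23 → x
r(17): 17−11=6 → g
v(21): 21−11=10 → k
a(0): 0−11=-11≡15 → p

sfwonvxcpxgkp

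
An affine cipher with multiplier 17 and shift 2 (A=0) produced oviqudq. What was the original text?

The inverse of 17 mod 26 is 23, since 17·23=391≡1. Apply D(y)=23·(y−2) mod 26:
o(14): 23·(14−2)=276≡16 → q
v(21): 23·(21−2)=437≡21 → v
i(8): 23·(8−2)=138≡8 → i
q(16): 23·(16−2)=322≡10 → k
u(20): 23·(20−2)=414≡24 → y
d(3): 23·(3−2)=23 → x
q(16): 23·(16−2)=322≡10 → k

qvikyxk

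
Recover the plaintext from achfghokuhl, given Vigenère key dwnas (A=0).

Repeat the key across the ciphertext: dwnasdwnasd
a(0)−d(3): -3≡23 → x
c(2)−w(22): -20≡6 → g
h(7)−n(13): -6≡20 → u
f(5)−a(0): 5 → f
g(6)−s(18): -12≡14 → o
h(7)−d(3): 4 → e
o(14)−w(22): -8≡18 → s
k(10)−n(13): -3≡23 → x
u(20)−a(0): 20 → u
h(7)−s(18): -11≡15 → p
l(11)−d(3): 8 → i

xgufoesxupi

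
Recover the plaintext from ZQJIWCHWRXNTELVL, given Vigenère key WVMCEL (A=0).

Repeat the key across the ciphertext: WVMCELWVMCELWVMC
Z(25)−W(22): 3 → D
Q(16)−V(21): -5≡21 → V
J(9)−M(12): -3≡23 → X
I(8)−C(2): 6 → G
W(22)−E(4): 18 → S
C(2)−L(11): -9≡17 → R
H(7)−W(22): -15≡11 → L
W(22)−V(21): 1 → B
R(17)−M(12): 5 → F
X(23)−C(2): 21 → V
N(13)−E(4): 9 → J
T(19)−L(11): 8 → I
E(4)−W(22): -18≡8 → I
L(11)−V(21): -10≡16 → Q
V(21)−M(12): 9 → J
L(11)−C(2): 9 → J

DVXGSRLBFVJIIQJJ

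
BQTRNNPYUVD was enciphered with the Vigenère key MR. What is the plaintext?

PZHABWDHIER

Repeat the key across the ciphertext: MRMRMRMRMRM
B(1)−M(12): -11≡15 → P
Q(16)−R(17): -1≡25 → Z
T(19)−M(12): 7 → H
R(17)−R(17): 0 → A
N(13)−M(12): 1 → B
N(13)−R(17): -4≡22 → W
P(15)−M(12): 3 → D
Y(24)−R(17): 7 → H
U(20)−M(12): 8 → I
V(21)−R(17): 4 → E
D(3)−M(12): -9≡17 → R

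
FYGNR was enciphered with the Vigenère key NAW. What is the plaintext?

SYKAR

Repeat the key across the ciphertext: NAWNA
F(5)−N(13): -8≡18 → S
Y(24)−A(0): 24 → Y
G(6)−W(22): -16≡10 → K
N(13)−N(13): 0 → A
R(17)−A(0): 17 → R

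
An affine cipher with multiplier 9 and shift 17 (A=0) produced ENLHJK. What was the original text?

NOIWCF

The inverse of 9 mod 26 is 3, since 9·3=27≡1. Apply D(y)=3·(y−17) mod 26:
E(4): 3·(4−17)=-39≡13 → N
N(13): 3·(13−17)=-12≡14 → O
L(11): 3·(11−17)=-18≡8 → I
H(7): 3·(7−17)=-30≡22 → W
J(9): 3·(9−17)=-24≡2 → C
K(10): 3·(10−17)=-21≡5 → F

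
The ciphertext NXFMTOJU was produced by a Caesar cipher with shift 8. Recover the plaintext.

FPXELGBM

N(13): 13−8=5 → F
X(23): 23−8=15 → P
F(5): 5−8=-3≡23 → X
M(12): 12−8=4 → E
T(19): 19−8=11 → L
O(14): 14−8=6 → G
J(9): 9−8=1 → B
U(20): 20−8=12 → M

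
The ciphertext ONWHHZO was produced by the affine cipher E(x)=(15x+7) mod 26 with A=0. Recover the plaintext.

XQBAAWX

The inverse of 15 mod 26 is 7, since 15·7=105≡1. Apply D(y)=7·(y−7) mod 26:
O(14): 7·(14−7)=49≡23 → X
N(13): 7·(13−7)=42≡16 → Q
W(22): 7·(22−7)=105≡1 → B
H(7): 7·(7−7)=0 → A
H(7): 7·(7−7)=0 → A
Z(25): 7·(25−7)=126≡22 → W
O(14): 7·(14−7)=49≡23 → X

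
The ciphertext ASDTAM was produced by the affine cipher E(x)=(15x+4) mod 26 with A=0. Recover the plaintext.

The inverse of 15 mod 26 is 7, since 15·7=105≡1. Apply D(y)=7·(y−4) mod 26:
A(0): 7·(0−4)=-28≡24 → Y
S(18): 7·(18−4)=98≡20 → U
D(3): 7·(3−4)=-7≡19 → T
T(19): 7·(19−4)=105≡1 → B
A(0): 7·(0−4)=-28≡24 → Y
M(12): 7·(12−4)=56≡4 → E

YUTBYE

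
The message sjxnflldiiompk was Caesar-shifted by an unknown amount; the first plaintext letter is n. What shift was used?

From the crib: s(18)−n(13)=5, so the shift is 5.

5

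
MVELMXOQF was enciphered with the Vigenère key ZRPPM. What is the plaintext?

Repeat the key across the ciphertext: ZRPPMZRPP
M(12)−Z(25): -13≡13 → N
V(21)−R(17): 4 → E
E(4)−P(15): -11≡15 → P
L(11)−P(15): -4≡22 → W
M(12)−M(12): 0 → A
X(23)−Z(25): -2≡24 → Y
O(14)−R(17): -3≡23 → X
Q(16)−P(15): 1 → B
F(5)−P(15): -10≡16 → Q

NEPWAYXBQ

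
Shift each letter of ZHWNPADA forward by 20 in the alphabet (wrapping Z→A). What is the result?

Z(25): 25+20=45≡19 → T
H(7): 7+20=27≡1 → B
W(22): 22+20=42≡16 → Q
N(13): 13+20=33≡7 → H
P(15): 15+20=35≡9 → J
A(0): 0+20=20 → U
D(3): 3+20=23 → X
A(0): 0+20=20 → U

TBQHJUXU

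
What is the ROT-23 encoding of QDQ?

Q(16): 16+23=39≡13 → N
D(3): 3+23=26≡0 → A
Q(16): 16+23=39≡13 → N

NAN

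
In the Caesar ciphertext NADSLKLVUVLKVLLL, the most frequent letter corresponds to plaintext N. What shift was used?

24

The most frequent ciphertext letter is L (appears 6 times).
L is position 11; N is position 13.
Shift = -2≡24.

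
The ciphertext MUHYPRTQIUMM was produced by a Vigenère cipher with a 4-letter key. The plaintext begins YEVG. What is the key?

Subtract each crib letter from the matching ciphertext letter (mod 26):
M(12)−Y(24)=-12≡14 → O
U(20)−E(4)=16 → Q
H(7)−V(21)=-14≡12 → M
Y(24)−G(6)=18 → S

OQMS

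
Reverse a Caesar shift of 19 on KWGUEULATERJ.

RDNBLBSHALYQ

K(10): 10−19=-9≡17 → R
W(22): 22−19=3 → D
G(6): 6−19=-13≡13 → N
U(20): 20−19=1 → B
E(4): 4−19=-15≡11 → L
U(20): 20−19=1 → B
L(11): 11−19=-8≡18 → S
A(0): 0−19=-19≡7 → H
T(19): 19−19=0 → A
E(4): 4−19=-15≡11 → L
R(17): 17−19=-2≡24 → Y
J(9): 9−19=-10≡16 → Q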